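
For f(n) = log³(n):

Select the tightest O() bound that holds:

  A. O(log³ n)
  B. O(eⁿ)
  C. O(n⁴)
A

f(n) = log³(n) is O(log³ n).
All listed options are valid Big-O bounds (upper bounds),
but O(log³ n) is the tightest (smallest valid bound).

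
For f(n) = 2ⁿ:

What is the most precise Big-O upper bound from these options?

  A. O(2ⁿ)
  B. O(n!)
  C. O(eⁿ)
A

f(n) = 2ⁿ is O(2ⁿ).
All listed options are valid Big-O bounds (upper bounds),
but O(2ⁿ) is the tightest (smallest valid bound).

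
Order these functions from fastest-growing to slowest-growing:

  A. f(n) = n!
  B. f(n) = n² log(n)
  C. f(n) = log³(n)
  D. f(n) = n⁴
A > D > B > C

Comparing growth rates:
A = n! is O(n!)
D = n⁴ is O(n⁴)
B = n² log(n) is O(n² log n)
C = log³(n) is O(log³ n)

Therefore, the order from fastest to slowest is: A > D > B > C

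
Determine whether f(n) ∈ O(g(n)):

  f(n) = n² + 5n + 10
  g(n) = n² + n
True

f(n) = n² + 5n + 10 and g(n) = n² + n are both O(n²).
Big-O permits equal growth rates (f ≤ c·g for some c), so f(n) = O(g(n)) is true.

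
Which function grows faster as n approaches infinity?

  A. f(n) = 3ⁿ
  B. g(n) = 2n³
A

f(n) = 3ⁿ is O(3ⁿ), while g(n) = 2n³ is O(n³).
Since O(3ⁿ) grows faster than O(n³), f(n) dominates.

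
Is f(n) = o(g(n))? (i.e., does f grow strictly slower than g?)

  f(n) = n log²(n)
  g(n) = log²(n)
False

f(n) = n log²(n) is O(n log² n), and g(n) = log²(n) is O(log² n).
Since O(n log² n) grows faster than or equal to O(log² n), f(n) = o(g(n)) is false.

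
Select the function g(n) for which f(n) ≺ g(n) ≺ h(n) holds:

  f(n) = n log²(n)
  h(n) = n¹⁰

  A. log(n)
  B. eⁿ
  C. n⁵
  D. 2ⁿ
C

We need g(n) with n log²(n) = o(g(n)) and g(n) = o(n¹⁰), i.e. O(n log² n) ≺ g ≺ O(n¹⁰).
Check each option:
  A. log(n) — O(log n) does not grow strictly faster than f(n)
  B. eⁿ — O(eⁿ) does not grow strictly slower than h(n)
  C. n⁵ — O(n⁵) is strictly between O(n log² n) and O(n¹⁰) ✓
  D. 2ⁿ — O(2ⁿ) does not grow strictly slower than h(n)

Only option C (n⁵) lies strictly between.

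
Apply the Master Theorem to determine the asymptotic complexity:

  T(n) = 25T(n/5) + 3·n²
Θ(n² log n)

Master Theorem: a = 25, b = 5, f(n) = 3·n².
Compute the critical exponent d = log₅(25) = 2.
Compare f(n) = Θ(n²) against n^d:
  k = 2 = d, so f(n) = Θ(n^d) — Case 2.
  Work is balanced across levels: T(n) = Θ(n^d log n) = Θ(n² log n).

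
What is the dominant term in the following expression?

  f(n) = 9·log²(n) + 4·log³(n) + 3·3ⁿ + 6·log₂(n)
3·3ⁿ

Looking at each term:
  - 9·log²(n) is O(log² n)
  - 4·log³(n) is O(log³ n)
  - 3·3ⁿ is O(3ⁿ)
  - 6·log₂(n) is O(log n)

The term 3·3ⁿ (O(3ⁿ)) grows fastest and dominates all others.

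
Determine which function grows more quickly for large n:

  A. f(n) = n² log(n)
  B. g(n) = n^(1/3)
A

f(n) = n² log(n) is O(n² log n), while g(n) = n^(1/3) is O(n^(1/3)).
Since O(n² log n) grows faster than O(n^(1/3)), f(n) dominates.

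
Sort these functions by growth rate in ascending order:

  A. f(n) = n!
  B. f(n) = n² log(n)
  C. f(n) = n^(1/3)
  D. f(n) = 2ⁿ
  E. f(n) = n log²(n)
C < E < B < D < A

Comparing growth rates:
C = n^(1/3) is O(n^(1/3))
E = n log²(n) is O(n log² n)
B = n² log(n) is O(n² log n)
D = 2ⁿ is O(2ⁿ)
A = n! is O(n!)

Therefore, the order from slowest to fastest is: C < E < B < D < A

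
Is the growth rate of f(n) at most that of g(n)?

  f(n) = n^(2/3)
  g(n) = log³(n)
False

f(n) = n^(2/3) is O(n^(2/3)), and g(n) = log³(n) is O(log³ n).
Since O(n^(2/3)) grows faster than O(log³ n), f(n) = O(g(n)) is false.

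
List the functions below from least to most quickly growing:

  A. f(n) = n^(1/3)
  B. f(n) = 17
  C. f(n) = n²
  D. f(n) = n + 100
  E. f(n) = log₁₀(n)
B < E < A < D < C

Comparing growth rates:
B = 17 is O(1)
E = log₁₀(n) is O(log n)
A = n^(1/3) is O(n^(1/3))
D = n + 100 is O(n)
C = n² is O(n²)

Therefore, the order from slowest to fastest is: B < E < A < D < C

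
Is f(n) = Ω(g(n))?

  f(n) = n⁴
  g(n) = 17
True

f(n) = n⁴ is O(n⁴), and g(n) = 17 is O(1).
Since O(n⁴) grows at least as fast as O(1), f(n) = Ω(g(n)) is true.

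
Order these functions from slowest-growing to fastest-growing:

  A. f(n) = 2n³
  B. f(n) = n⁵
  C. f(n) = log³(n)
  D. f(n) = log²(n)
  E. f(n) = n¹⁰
D < C < A < B < E

Comparing growth rates:
D = log²(n) is O(log² n)
C = log³(n) is O(log³ n)
A = 2n³ is O(n³)
B = n⁵ is O(n⁵)
E = n¹⁰ is O(n¹⁰)

Therefore, the order from slowest to fastest is: D < C < A < B < E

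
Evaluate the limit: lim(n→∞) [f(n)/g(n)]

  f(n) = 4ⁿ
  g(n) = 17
∞

Since 4ⁿ (O(4ⁿ)) grows faster than 17 (O(1)),
the ratio f(n)/g(n) → ∞ as n → ∞.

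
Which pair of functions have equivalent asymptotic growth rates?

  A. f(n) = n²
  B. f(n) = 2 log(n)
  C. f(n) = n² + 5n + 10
A and C

Examining each function:
  A. n² is O(n²)
  B. 2 log(n) is O(log n)
  C. n² + 5n + 10 is O(n²)

Functions A and C both have the same complexity class.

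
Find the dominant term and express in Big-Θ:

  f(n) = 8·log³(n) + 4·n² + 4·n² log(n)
Θ(n² log n)

Order the terms by growth rate: 8·log³(n) ≺ 4·n² ≺ 4·n² log(n).
The fastest-growing term 4·n² log(n) dominates as n → ∞; dropping its constant factor gives Θ(n² log n).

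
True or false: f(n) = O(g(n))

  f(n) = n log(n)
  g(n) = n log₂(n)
True

f(n) = n log(n) and g(n) = n log₂(n) are both O(n log n).
Big-O permits equal growth rates (f ≤ c·g for some c), so f(n) = O(g(n)) is true.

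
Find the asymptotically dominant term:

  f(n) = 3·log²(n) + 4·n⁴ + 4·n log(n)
4·n⁴

Looking at each term:
  - 3·log²(n) is O(log² n)
  - 4·n⁴ is O(n⁴)
  - 4·n log(n) is O(n log n)

The term 4·n⁴ (O(n⁴)) grows fastest and dominates all others.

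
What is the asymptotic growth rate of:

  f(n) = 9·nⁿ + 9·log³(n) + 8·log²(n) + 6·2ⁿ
Θ(nⁿ)

Order the terms by growth rate: 8·log²(n) ≺ 9·log³(n) ≺ 6·2ⁿ ≺ 9·nⁿ.
The fastest-growing term 9·nⁿ dominates as n → ∞; dropping its constant factor gives Θ(nⁿ).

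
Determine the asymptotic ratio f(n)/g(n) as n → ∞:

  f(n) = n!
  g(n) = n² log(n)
∞

Since n! (O(n!)) grows faster than n² log(n) (O(n² log n)),
the ratio f(n)/g(n) → ∞ as n → ∞.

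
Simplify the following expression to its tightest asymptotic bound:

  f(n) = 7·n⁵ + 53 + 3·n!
Θ(n!)

Order the terms by growth rate: 53 ≺ 7·n⁵ ≺ 3·n!.
The fastest-growing term 3·n! dominates as n → ∞; dropping its constant factor gives Θ(n!).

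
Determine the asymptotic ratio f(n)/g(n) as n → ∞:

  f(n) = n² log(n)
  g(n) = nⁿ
0

Since n² log(n) (O(n² log n)) grows slower than nⁿ (O(nⁿ)),
the ratio f(n)/g(n) → 0 as n → ∞.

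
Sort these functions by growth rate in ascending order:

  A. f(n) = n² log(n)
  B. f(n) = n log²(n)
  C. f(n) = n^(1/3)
C < B < A

Comparing growth rates:
C = n^(1/3) is O(n^(1/3))
B = n log²(n) is O(n log² n)
A = n² log(n) is O(n² log n)

Therefore, the order from slowest to fastest is: C < B < A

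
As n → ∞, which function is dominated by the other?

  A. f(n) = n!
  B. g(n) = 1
B

f(n) = n! is O(n!), while g(n) = 1 is O(1).
Since O(1) grows slower than O(n!), g(n) is dominated.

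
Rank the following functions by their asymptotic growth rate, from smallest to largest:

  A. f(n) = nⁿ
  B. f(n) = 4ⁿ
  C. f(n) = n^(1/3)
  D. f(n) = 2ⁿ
C < D < B < A

Comparing growth rates:
C = n^(1/3) is O(n^(1/3))
D = 2ⁿ is O(2ⁿ)
B = 4ⁿ is O(4ⁿ)
A = nⁿ is O(nⁿ)

Therefore, the order from slowest to fastest is: C < D < B < A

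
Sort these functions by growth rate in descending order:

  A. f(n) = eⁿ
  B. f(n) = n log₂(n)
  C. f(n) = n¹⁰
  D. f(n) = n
A > C > B > D

Comparing growth rates:
A = eⁿ is O(eⁿ)
C = n¹⁰ is O(n¹⁰)
B = n log₂(n) is O(n log n)
D = n is O(n)

Therefore, the order from fastest to slowest is: A > C > B > D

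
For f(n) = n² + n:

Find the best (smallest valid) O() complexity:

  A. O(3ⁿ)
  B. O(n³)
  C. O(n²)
C

f(n) = n² + n is O(n²).
All listed options are valid Big-O bounds (upper bounds),
but O(n²) is the tightest (smallest valid bound).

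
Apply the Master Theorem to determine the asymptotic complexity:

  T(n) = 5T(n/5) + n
Θ(n log n)

Master Theorem: a = 5, b = 5, f(n) = n.
Compute the critical exponent d = log₅(5) = 1.
Compare f(n) = Θ(n) against n^d:
  k = 1 = d, so f(n) = Θ(n^d) — Case 2.
  Work is balanced across levels: T(n) = Θ(n^d log n) = Θ(n log n).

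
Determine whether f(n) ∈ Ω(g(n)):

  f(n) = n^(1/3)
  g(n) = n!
False

f(n) = n^(1/3) is O(n^(1/3)), and g(n) = n! is O(n!).
Since O(n^(1/3)) grows slower than O(n!), f(n) = Ω(g(n)) is false.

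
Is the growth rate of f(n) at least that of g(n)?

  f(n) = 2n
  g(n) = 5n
True

f(n) = 2n and g(n) = 5n are both O(n).
Big-Ω permits equal growth rates (f ≥ c·g for some c > 0), so f(n) = Ω(g(n)) is true.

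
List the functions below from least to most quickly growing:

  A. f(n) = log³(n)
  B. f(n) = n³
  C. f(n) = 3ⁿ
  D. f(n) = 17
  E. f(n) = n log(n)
D < A < E < B < C

Comparing growth rates:
D = 17 is O(1)
A = log³(n) is O(log³ n)
E = n log(n) is O(n log n)
B = n³ is O(n³)
C = 3ⁿ is O(3ⁿ)

Therefore, the order from slowest to fastest is: D < A < E < B < C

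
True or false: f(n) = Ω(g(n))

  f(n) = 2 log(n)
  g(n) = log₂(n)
True

f(n) = 2 log(n) and g(n) = log₂(n) are both O(log n).
Big-Ω permits equal growth rates (f ≥ c·g for some c > 0), so f(n) = Ω(g(n)) is true.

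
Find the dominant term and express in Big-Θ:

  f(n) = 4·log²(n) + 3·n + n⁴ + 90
Θ(n⁴)

Order the terms by growth rate: 90 ≺ 4·log²(n) ≺ 3·n ≺ n⁴.
The fastest-growing term n⁴ dominates as n → ∞; dropping its constant factor gives Θ(n⁴).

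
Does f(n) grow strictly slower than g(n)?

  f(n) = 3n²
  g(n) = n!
True

f(n) = 3n² is O(n²), and g(n) = n! is O(n!).
Since O(n²) grows strictly slower than O(n!), f(n) = o(g(n)) is true.
This means lim(n→∞) f(n)/g(n) = 0.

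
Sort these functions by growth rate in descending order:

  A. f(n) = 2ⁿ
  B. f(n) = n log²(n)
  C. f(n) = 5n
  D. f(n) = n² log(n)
A > D > B > C

Comparing growth rates:
A = 2ⁿ is O(2ⁿ)
D = n² log(n) is O(n² log n)
B = n log²(n) is O(n log² n)
C = 5n is O(n)

Therefore, the order from fastest to slowest is: A > D > B > C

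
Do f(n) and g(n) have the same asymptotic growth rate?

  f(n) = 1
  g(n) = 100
True

f(n) = 1 and g(n) = 100 are both O(1).
Since they have the same asymptotic growth rate, f(n) = Θ(g(n)) is true.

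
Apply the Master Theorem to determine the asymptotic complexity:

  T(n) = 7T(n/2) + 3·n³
Θ(n³)

Master Theorem: a = 7, b = 2, f(n) = 3·n³.
Compute the critical exponent d = log₂(7) = 2.807.
Compare f(n) = Θ(n³) against n^d:
  k = 3 > d = 2.807, so f(n) = Ω(n^(d+ε)) — Case 3.
  Regularity: a·(n/b)^3/n^3 = a/b^3 = 7/8 < 1 ✓.
  The top-level work dominates: T(n) = Θ(f(n)) = Θ(n³).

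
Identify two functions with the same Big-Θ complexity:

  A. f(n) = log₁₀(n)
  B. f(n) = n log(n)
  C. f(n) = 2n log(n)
B and C

Examining each function:
  A. log₁₀(n) is O(log n)
  B. n log(n) is O(n log n)
  C. 2n log(n) is O(n log n)

Functions B and C both have the same complexity class.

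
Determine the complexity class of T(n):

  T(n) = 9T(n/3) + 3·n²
Θ(n² log n)

Master Theorem: a = 9, b = 3, f(n) = 3·n².
Compute the critical exponent d = log₃(9) = 2.
Compare f(n) = Θ(n²) against n^d:
  k = 2 = d, so f(n) = Θ(n^d) — Case 2.
  Work is balanced across levels: T(n) = Θ(n^d log n) = Θ(n² log n).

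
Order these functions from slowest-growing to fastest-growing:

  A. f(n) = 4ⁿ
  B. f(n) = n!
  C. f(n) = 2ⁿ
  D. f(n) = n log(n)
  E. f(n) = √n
E < D < C < A < B

Comparing growth rates:
E = √n is O(√n)
D = n log(n) is O(n log n)
C = 2ⁿ is O(2ⁿ)
A = 4ⁿ is O(4ⁿ)
B = n! is O(n!)

Therefore, the order from slowest to fastest is: E < D < C < A < B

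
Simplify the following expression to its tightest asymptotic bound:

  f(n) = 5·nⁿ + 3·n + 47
Θ(nⁿ)

Order the terms by growth rate: 47 ≺ 3·n ≺ 5·nⁿ.
The fastest-growing term 5·nⁿ dominates as n → ∞; dropping its constant factor gives Θ(nⁿ).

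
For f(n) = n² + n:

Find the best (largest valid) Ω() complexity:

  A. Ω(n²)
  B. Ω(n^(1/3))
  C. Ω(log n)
A

f(n) = n² + n is Ω(n²).
All listed options are valid Big-Ω bounds (lower bounds),
but Ω(n²) is the tightest (largest valid bound).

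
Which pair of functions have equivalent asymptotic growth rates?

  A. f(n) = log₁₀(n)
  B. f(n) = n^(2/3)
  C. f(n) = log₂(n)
A and C

Examining each function:
  A. log₁₀(n) is O(log n)
  B. n^(2/3) is O(n^(2/3))
  C. log₂(n) is O(log n)

Functions A and C both have the same complexity class.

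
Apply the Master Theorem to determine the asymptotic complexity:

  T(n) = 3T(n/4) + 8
Θ(n^log₄(3))

Master Theorem: a = 3, b = 4, f(n) = 8.
Compute the critical exponent d = log₄(3) = 0.792.
Compare f(n) = Θ(1) against n^d:
  k = 0 < d = 0.792, so f(n) = O(n^(d-ε)) — Case 1.
  The recursion cost dominates: T(n) = Θ(n^d) = Θ(n^log₄(3)).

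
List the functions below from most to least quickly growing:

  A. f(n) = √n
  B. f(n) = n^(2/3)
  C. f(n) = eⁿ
C > B > A

Comparing growth rates:
C = eⁿ is O(eⁿ)
B = n^(2/3) is O(n^(2/3))
A = √n is O(√n)

Therefore, the order from fastest to slowest is: C > B > A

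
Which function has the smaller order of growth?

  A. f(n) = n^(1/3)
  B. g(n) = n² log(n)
A

f(n) = n^(1/3) is O(n^(1/3)), while g(n) = n² log(n) is O(n² log n).
Since O(n^(1/3)) grows slower than O(n² log n), f(n) is dominated.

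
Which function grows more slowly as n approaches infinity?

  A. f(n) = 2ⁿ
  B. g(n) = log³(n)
B

f(n) = 2ⁿ is O(2ⁿ), while g(n) = log³(n) is O(log³ n).
Since O(log³ n) grows slower than O(2ⁿ), g(n) is dominated.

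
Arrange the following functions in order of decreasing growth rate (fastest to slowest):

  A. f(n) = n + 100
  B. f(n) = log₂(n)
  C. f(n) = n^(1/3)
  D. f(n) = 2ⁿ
D > A > C > B

Comparing growth rates:
D = 2ⁿ is O(2ⁿ)
A = n + 100 is O(n)
C = n^(1/3) is O(n^(1/3))
B = log₂(n) is O(log n)

Therefore, the order from fastest to slowest is: D > A > C > B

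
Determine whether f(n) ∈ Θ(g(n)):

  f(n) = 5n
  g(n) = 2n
True

f(n) = 5n and g(n) = 2n are both O(n).
Since they have the same asymptotic growth rate, f(n) = Θ(g(n)) is true.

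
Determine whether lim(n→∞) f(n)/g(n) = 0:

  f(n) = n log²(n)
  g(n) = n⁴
True

f(n) = n log²(n) is O(n log² n), and g(n) = n⁴ is O(n⁴).
Since O(n log² n) grows strictly slower than O(n⁴), f(n) = o(g(n)) is true.
This means lim(n→∞) f(n)/g(n) = 0.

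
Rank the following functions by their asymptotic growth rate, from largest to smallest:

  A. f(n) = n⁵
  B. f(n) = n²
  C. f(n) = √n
A > B > C

Comparing growth rates:
A = n⁵ is O(n⁵)
B = n² is O(n²)
C = √n is O(√n)

Therefore, the order from fastest to slowest is: A > B > C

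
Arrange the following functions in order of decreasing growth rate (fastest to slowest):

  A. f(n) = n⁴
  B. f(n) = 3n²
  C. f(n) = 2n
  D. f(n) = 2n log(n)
A > B > D > C

Comparing growth rates:
A = n⁴ is O(n⁴)
B = 3n² is O(n²)
D = 2n log(n) is O(n log n)
C = 2n is O(n)

Therefore, the order from fastest to slowest is: A > B > D > C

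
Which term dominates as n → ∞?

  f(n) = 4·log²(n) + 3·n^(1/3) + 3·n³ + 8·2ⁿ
8·2ⁿ

Looking at each term:
  - 4·log²(n) is O(log² n)
  - 3·n^(1/3) is O(n^(1/3))
  - 3·n³ is O(n³)
  - 8·2ⁿ is O(2ⁿ)

The term 8·2ⁿ (O(2ⁿ)) grows fastest and dominates all others.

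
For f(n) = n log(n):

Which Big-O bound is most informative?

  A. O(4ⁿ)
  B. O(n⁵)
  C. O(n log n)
C

f(n) = n log(n) is O(n log n).
All listed options are valid Big-O bounds (upper bounds),
but O(n log n) is the tightest (smallest valid bound).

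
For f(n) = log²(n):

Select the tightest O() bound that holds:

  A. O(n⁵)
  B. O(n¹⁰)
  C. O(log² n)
C

f(n) = log²(n) is O(log² n).
All listed options are valid Big-O bounds (upper bounds),
but O(log² n) is the tightest (smallest valid bound).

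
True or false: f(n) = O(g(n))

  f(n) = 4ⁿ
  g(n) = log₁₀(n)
False

f(n) = 4ⁿ is O(4ⁿ), and g(n) = log₁₀(n) is O(log n).
Since O(4ⁿ) grows faster than O(log n), f(n) = O(g(n)) is false.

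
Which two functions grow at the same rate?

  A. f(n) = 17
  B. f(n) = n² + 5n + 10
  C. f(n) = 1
A and C

Examining each function:
  A. 17 is O(1)
  B. n² + 5n + 10 is O(n²)
  C. 1 is O(1)

Functions A and C both have the same complexity class.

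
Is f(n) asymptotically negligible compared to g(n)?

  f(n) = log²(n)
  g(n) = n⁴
True

f(n) = log²(n) is O(log² n), and g(n) = n⁴ is O(n⁴).
Since O(log² n) grows strictly slower than O(n⁴), f(n) = o(g(n)) is true.
This means lim(n→∞) f(n)/g(n) = 0.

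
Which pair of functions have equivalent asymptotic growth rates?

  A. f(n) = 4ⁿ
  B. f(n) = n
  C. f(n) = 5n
B and C

Examining each function:
  A. 4ⁿ is O(4ⁿ)
  B. n is O(n)
  C. 5n is O(n)

Functions B and C both have the same complexity class.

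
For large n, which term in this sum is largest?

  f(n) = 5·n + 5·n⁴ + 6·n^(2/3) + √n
5·n⁴

Looking at each term:
  - 5·n is O(n)
  - 5·n⁴ is O(n⁴)
  - 6·n^(2/3) is O(n^(2/3))
  - √n is O(√n)

The term 5·n⁴ (O(n⁴)) grows fastest and dominates all others.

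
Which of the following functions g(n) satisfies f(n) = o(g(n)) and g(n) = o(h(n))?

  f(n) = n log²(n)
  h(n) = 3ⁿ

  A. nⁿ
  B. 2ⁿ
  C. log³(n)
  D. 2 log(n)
B

We need g(n) with n log²(n) = o(g(n)) and g(n) = o(3ⁿ), i.e. O(n log² n) ≺ g ≺ O(3ⁿ).
Check each option:
  A. nⁿ — O(nⁿ) does not grow strictly slower than h(n)
  B. 2ⁿ — O(2ⁿ) is strictly between O(n log² n) and O(3ⁿ) ✓
  C. log³(n) — O(log³ n) does not grow strictly faster than f(n)
  D. 2 log(n) — O(log n) does not grow strictly faster than f(n)

Only option B (2ⁿ) lies strictly between.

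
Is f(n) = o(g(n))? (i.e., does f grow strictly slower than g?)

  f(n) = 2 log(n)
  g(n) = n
True

f(n) = 2 log(n) is O(log n), and g(n) = n is O(n).
Since O(log n) grows strictly slower than O(n), f(n) = o(g(n)) is true.
This means lim(n→∞) f(n)/g(n) = 0.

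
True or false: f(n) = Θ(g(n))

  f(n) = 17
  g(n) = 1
True

f(n) = 17 and g(n) = 1 are both O(1).
Since they have the same asymptotic growth rate, f(n) = Θ(g(n)) is true.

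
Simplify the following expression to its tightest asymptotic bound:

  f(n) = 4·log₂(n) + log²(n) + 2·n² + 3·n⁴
Θ(n⁴)

Order the terms by growth rate: 4·log₂(n) ≺ log²(n) ≺ 2·n² ≺ 3·n⁴.
The fastest-growing term 3·n⁴ dominates as n → ∞; dropping its constant factor gives Θ(n⁴).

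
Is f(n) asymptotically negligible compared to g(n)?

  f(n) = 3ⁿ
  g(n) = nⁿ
True

f(n) = 3ⁿ is O(3ⁿ), and g(n) = nⁿ is O(nⁿ).
Since O(3ⁿ) grows strictly slower than O(nⁿ), f(n) = o(g(n)) is true.
This means lim(n→∞) f(n)/g(n) = 0.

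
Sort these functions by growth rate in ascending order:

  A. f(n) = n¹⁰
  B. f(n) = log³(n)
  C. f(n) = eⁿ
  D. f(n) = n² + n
B < D < A < C

Comparing growth rates:
B = log³(n) is O(log³ n)
D = n² + n is O(n²)
A = n¹⁰ is O(n¹⁰)
C = eⁿ is O(eⁿ)

Therefore, the order from slowest to fastest is: B < D < A < C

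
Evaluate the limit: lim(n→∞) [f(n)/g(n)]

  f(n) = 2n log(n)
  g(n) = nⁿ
0

Since 2n log(n) (O(n log n)) grows slower than nⁿ (O(nⁿ)),
the ratio f(n)/g(n) → 0 as n → ∞.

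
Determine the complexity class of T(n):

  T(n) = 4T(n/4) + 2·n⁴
Θ(n⁴)

Master Theorem: a = 4, b = 4, f(n) = 2·n⁴.
Compute the critical exponent d = log₄(4) = 1.
Compare f(n) = Θ(n⁴) against n^d:
  k = 4 > d = 1, so f(n) = Ω(n^(d+ε)) — Case 3.
  Regularity: a·(n/b)^4/n^4 = a/b^4 = 4/256 < 1 ✓.
  The top-level work dominates: T(n) = Θ(f(n)) = Θ(n⁴).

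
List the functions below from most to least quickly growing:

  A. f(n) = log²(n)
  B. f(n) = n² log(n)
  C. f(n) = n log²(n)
B > C > A

Comparing growth rates:
B = n² log(n) is O(n² log n)
C = n log²(n) is O(n log² n)
A = log²(n) is O(log² n)

Therefore, the order from fastest to slowest is: B > C > A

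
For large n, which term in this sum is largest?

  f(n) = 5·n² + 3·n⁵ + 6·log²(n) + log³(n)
3·n⁵

Looking at each term:
  - 5·n² is O(n²)
  - 3·n⁵ is O(n⁵)
  - 6·log²(n) is O(log² n)
  - log³(n) is O(log³ n)

The term 3·n⁵ (O(n⁵)) grows fastest and dominates all others.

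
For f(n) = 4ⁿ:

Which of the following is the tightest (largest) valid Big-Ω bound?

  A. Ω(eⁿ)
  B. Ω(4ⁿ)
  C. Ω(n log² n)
B

f(n) = 4ⁿ is Ω(4ⁿ).
All listed options are valid Big-Ω bounds (lower bounds),
but Ω(4ⁿ) is the tightest (largest valid bound).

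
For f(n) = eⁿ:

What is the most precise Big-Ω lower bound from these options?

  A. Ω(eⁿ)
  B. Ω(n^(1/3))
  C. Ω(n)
A

f(n) = eⁿ is Ω(eⁿ).
All listed options are valid Big-Ω bounds (lower bounds),
but Ω(eⁿ) is the tightest (largest valid bound).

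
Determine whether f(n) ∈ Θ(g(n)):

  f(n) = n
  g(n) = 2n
True

f(n) = n and g(n) = 2n are both O(n).
Since they have the same asymptotic growth rate, f(n) = Θ(g(n)) is true.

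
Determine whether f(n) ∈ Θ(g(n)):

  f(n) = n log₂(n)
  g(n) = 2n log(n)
True

f(n) = n log₂(n) and g(n) = 2n log(n) are both O(n log n).
Since they have the same asymptotic growth rate, f(n) = Θ(g(n)) is true.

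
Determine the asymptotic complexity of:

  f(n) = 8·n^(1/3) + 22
O(n^(1/3))

The dominant term in 8·n^(1/3) + 22 is 8·n^(1/3), which is Θ(n^(1/3)).
Lower-order terms (22) are asymptotically negligible.
Constants are absorbed, so the tightest bound is O(n^(1/3)).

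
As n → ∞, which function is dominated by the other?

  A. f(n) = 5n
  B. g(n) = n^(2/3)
B

f(n) = 5n is O(n), while g(n) = n^(2/3) is O(n^(2/3)).
Since O(n^(2/3)) grows slower than O(n), g(n) is dominated.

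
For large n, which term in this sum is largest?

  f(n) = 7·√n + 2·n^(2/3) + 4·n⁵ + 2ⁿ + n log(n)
2ⁿ

Looking at each term:
  - 7·√n is O(√n)
  - 2·n^(2/3) is O(n^(2/3))
  - 4·n⁵ is O(n⁵)
  - 2ⁿ is O(2ⁿ)
  - n log(n) is O(n log n)

The term 2ⁿ (O(2ⁿ)) grows fastest and dominates all others.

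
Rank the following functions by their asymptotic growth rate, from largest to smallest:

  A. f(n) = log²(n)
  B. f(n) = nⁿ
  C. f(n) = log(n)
B > A > C

Comparing growth rates:
B = nⁿ is O(nⁿ)
A = log²(n) is O(log² n)
C = log(n) is O(log n)

Therefore, the order from fastest to slowest is: B > A > C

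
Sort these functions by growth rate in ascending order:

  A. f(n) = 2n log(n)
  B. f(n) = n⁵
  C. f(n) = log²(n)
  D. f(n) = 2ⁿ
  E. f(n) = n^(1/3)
C < E < A < B < D

Comparing growth rates:
C = log²(n) is O(log² n)
E = n^(1/3) is O(n^(1/3))
A = 2n log(n) is O(n log n)
B = n⁵ is O(n⁵)
D = 2ⁿ is O(2ⁿ)

Therefore, the order from slowest to fastest is: C < E < A < B < D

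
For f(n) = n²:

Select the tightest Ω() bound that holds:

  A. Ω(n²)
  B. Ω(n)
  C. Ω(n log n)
A

f(n) = n² is Ω(n²).
All listed options are valid Big-Ω bounds (lower bounds),
but Ω(n²) is the tightest (largest valid bound).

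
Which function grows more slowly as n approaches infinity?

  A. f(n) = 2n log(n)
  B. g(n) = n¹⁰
A

f(n) = 2n log(n) is O(n log n), while g(n) = n¹⁰ is O(n¹⁰).
Since O(n log n) grows slower than O(n¹⁰), f(n) is dominated.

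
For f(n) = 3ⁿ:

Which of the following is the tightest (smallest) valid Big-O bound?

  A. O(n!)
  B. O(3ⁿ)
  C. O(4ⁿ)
B

f(n) = 3ⁿ is O(3ⁿ).
All listed options are valid Big-O bounds (upper bounds),
but O(3ⁿ) is the tightest (smallest valid bound).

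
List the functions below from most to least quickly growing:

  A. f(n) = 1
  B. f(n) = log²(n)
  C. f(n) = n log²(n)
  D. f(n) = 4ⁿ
D > C > B > A

Comparing growth rates:
D = 4ⁿ is O(4ⁿ)
C = n log²(n) is O(n log² n)
B = log²(n) is O(log² n)
A = 1 is O(1)

Therefore, the order from fastest to slowest is: D > C > B > A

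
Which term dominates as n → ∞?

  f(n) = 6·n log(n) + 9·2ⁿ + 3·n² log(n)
9·2ⁿ

Looking at each term:
  - 6·n log(n) is O(n log n)
  - 9·2ⁿ is O(2ⁿ)
  - 3·n² log(n) is O(n² log n)

The term 9·2ⁿ (O(2ⁿ)) grows fastest and dominates all others.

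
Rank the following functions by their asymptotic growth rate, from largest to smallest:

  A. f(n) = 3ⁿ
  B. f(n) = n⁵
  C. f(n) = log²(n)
A > B > C

Comparing growth rates:
A = 3ⁿ is O(3ⁿ)
B = n⁵ is O(n⁵)
C = log²(n) is O(log² n)

Therefore, the order from fastest to slowest is: A > B > C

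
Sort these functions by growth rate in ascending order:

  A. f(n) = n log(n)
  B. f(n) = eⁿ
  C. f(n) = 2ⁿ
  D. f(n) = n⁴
A < D < C < B

Comparing growth rates:
A = n log(n) is O(n log n)
D = n⁴ is O(n⁴)
C = 2ⁿ is O(2ⁿ)
B = eⁿ is O(eⁿ)

Therefore, the order from slowest to fastest is: A < D < C < B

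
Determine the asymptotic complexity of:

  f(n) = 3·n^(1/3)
O(n^(1/3))

The dominant term in 3·n^(1/3) is 3·n^(1/3), which is Θ(n^(1/3)).
Constants are absorbed, so the tightest bound is O(n^(1/3)).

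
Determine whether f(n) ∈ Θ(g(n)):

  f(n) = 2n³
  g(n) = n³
True

f(n) = 2n³ and g(n) = n³ are both O(n³).
Since they have the same asymptotic growth rate, f(n) = Θ(g(n)) is true.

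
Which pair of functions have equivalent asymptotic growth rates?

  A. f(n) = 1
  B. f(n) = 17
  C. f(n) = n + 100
A and B

Examining each function:
  A. 1 is O(1)
  B. 17 is O(1)
  C. n + 100 is O(n)

Functions A and B both have the same complexity class.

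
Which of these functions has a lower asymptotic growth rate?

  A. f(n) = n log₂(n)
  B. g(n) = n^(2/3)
B

f(n) = n log₂(n) is O(n log n), while g(n) = n^(2/3) is O(n^(2/3)).
Since O(n^(2/3)) grows slower than O(n log n), g(n) is dominated.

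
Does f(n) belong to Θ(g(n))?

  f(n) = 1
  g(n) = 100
True

f(n) = 1 and g(n) = 100 are both O(1).
Since they have the same asymptotic growth rate, f(n) = Θ(g(n)) is true.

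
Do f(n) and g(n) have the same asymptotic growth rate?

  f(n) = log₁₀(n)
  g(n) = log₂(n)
True

f(n) = log₁₀(n) and g(n) = log₂(n) are both O(log n).
Since they have the same asymptotic growth rate, f(n) = Θ(g(n)) is true.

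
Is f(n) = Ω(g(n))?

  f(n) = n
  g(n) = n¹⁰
False

f(n) = n is O(n), and g(n) = n¹⁰ is O(n¹⁰).
Since O(n) grows slower than O(n¹⁰), f(n) = Ω(g(n)) is false.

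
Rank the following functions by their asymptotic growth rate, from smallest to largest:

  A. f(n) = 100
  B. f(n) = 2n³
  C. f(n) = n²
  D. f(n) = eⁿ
A < C < B < D

Comparing growth rates:
A = 100 is O(1)
C = n² is O(n²)
B = 2n³ is O(n³)
D = eⁿ is O(eⁿ)

Therefore, the order from slowest to fastest is: A < C < B < D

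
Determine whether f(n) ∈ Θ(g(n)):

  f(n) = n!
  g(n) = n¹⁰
False

f(n) = n! is O(n!), and g(n) = n¹⁰ is O(n¹⁰).
Since they have different growth rates, f(n) = Θ(g(n)) is false.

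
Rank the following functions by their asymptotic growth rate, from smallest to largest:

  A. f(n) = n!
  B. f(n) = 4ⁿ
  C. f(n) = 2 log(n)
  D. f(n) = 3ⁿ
C < D < B < A

Comparing growth rates:
C = 2 log(n) is O(log n)
D = 3ⁿ is O(3ⁿ)
B = 4ⁿ is O(4ⁿ)
A = n! is O(n!)

Therefore, the order from slowest to fastest is: C < D < B < A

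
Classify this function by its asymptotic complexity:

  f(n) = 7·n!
O(n!)

The dominant term in 7·n! is 7·n!, which is Θ(n!).
Constants are absorbed, so the tightest bound is O(n!).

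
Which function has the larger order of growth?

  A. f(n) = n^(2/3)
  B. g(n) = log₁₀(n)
A

f(n) = n^(2/3) is O(n^(2/3)), while g(n) = log₁₀(n) is O(log n).
Since O(n^(2/3)) grows faster than O(log n), f(n) dominates.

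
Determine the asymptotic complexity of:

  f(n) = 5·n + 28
O(n)

The dominant term in 5·n + 28 is 5·n, which is Θ(n).
Lower-order terms (28) are asymptotically negligible.
Constants are absorbed, so the tightest bound is O(n).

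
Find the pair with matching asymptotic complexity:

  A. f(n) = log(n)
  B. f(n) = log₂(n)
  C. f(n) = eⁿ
A and B

Examining each function:
  A. log(n) is O(log n)
  B. log₂(n) is O(log n)
  C. eⁿ is O(eⁿ)

Functions A and B both have the same complexity class.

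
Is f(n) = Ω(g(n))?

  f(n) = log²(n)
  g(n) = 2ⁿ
False

f(n) = log²(n) is O(log² n), and g(n) = 2ⁿ is O(2ⁿ).
Since O(log² n) grows slower than O(2ⁿ), f(n) = Ω(g(n)) is false.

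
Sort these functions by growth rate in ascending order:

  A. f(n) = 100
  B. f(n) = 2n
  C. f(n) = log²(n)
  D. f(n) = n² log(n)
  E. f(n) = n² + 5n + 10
A < C < B < E < D

Comparing growth rates:
A = 100 is O(1)
C = log²(n) is O(log² n)
B = 2n is O(n)
E = n² + 5n + 10 is O(n²)
D = n² log(n) is O(n² log n)

Therefore, the order from slowest to fastest is: A < C < B < E < D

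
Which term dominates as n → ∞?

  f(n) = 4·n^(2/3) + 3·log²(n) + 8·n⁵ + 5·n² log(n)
8·n⁵

Looking at each term:
  - 4·n^(2/3) is O(n^(2/3))
  - 3·log²(n) is O(log² n)
  - 8·n⁵ is O(n⁵)
  - 5·n² log(n) is O(n² log n)

The term 8·n⁵ (O(n⁵)) grows fastest and dominates all others.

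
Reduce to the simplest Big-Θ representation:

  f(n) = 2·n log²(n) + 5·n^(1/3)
Θ(n log² n)

Order the terms by growth rate: 5·n^(1/3) ≺ 2·n log²(n).
The fastest-growing term 2·n log²(n) dominates as n → ∞; dropping its constant factor gives Θ(n log² n).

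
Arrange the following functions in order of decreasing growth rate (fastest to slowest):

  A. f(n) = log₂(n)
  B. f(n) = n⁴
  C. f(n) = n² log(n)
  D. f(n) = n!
D > B > C > A

Comparing growth rates:
D = n! is O(n!)
B = n⁴ is O(n⁴)
C = n² log(n) is O(n² log n)
A = log₂(n) is O(log n)

Therefore, the order from fastest to slowest is: D > B > C > A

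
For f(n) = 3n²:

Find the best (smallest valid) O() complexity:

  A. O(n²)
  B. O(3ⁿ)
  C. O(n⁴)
A

f(n) = 3n² is O(n²).
All listed options are valid Big-O bounds (upper bounds),
but O(n²) is the tightest (smallest valid bound).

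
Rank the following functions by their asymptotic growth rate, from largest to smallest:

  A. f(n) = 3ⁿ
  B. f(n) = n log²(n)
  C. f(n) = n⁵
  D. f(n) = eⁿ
A > D > C > B

Comparing growth rates:
A = 3ⁿ is O(3ⁿ)
D = eⁿ is O(eⁿ)
C = n⁵ is O(n⁵)
B = n log²(n) is O(n log² n)

Therefore, the order from fastest to slowest is: A > D > C > B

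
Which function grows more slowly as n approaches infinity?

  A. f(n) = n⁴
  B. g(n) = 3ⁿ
A

f(n) = n⁴ is O(n⁴), while g(n) = 3ⁿ is O(3ⁿ).
Since O(n⁴) grows slower than O(3ⁿ), f(n) is dominated.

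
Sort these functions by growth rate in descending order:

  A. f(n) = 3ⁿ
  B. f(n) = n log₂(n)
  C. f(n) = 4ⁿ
C > A > B

Comparing growth rates:
C = 4ⁿ is O(4ⁿ)
A = 3ⁿ is O(3ⁿ)
B = n log₂(n) is O(n log n)

Therefore, the order from fastest to slowest is: C > A > B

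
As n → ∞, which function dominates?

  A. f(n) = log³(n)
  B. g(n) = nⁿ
B

f(n) = log³(n) is O(log³ n), while g(n) = nⁿ is O(nⁿ).
Since O(nⁿ) grows faster than O(log³ n), g(n) dominates.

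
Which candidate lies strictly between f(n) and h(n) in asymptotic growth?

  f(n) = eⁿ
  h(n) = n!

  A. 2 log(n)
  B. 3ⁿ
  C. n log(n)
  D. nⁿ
B

We need g(n) with eⁿ = o(g(n)) and g(n) = o(n!), i.e. O(eⁿ) ≺ g ≺ O(n!).
Check each option:
  A. 2 log(n) — O(log n) does not grow strictly faster than f(n)
  B. 3ⁿ — O(3ⁿ) is strictly between O(eⁿ) and O(n!) ✓
  C. n log(n) — O(n log n) does not grow strictly faster than f(n)
  D. nⁿ — O(nⁿ) does not grow strictly slower than h(n)

Only option B (3ⁿ) lies strictly between.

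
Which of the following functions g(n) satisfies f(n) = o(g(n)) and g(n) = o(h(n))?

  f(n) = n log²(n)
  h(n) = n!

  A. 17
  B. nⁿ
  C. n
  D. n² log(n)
D

We need g(n) with n log²(n) = o(g(n)) and g(n) = o(n!), i.e. O(n log² n) ≺ g ≺ O(n!).
Check each option:
  A. 17 — O(1) does not grow strictly faster than f(n)
  B. nⁿ — O(nⁿ) does not grow strictly slower than h(n)
  C. n — O(n) does not grow strictly faster than f(n)
  D. n² log(n) — O(n² log n) is strictly between O(n log² n) and O(n!) ✓

Only option D (n² log(n)) lies strictly between.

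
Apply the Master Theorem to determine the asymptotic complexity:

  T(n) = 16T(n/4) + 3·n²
Θ(n² log n)

Master Theorem: a = 16, b = 4, f(n) = 3·n².
Compute the critical exponent d = log₄(16) = 2.
Compare f(n) = Θ(n²) against n^d:
  k = 2 = d, so f(n) = Θ(n^d) — Case 2.
  Work is balanced across levels: T(n) = Θ(n^d log n) = Θ(n² log n).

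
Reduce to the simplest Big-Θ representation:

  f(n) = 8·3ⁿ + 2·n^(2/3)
Θ(3ⁿ)

Order the terms by growth rate: 2·n^(2/3) ≺ 8·3ⁿ.
The fastest-growing term 8·3ⁿ dominates as n → ∞; dropping its constant factor gives Θ(3ⁿ).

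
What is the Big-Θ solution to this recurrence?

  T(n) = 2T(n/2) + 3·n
Θ(n log n)

Master Theorem: a = 2, b = 2, f(n) = 3·n.
Compute the critical exponent d = log₂(2) = 1.
Compare f(n) = Θ(n) against n^d:
  k = 1 = d, so f(n) = Θ(n^d) — Case 2.
  Work is balanced across levels: T(n) = Θ(n^d log n) = Θ(n log n).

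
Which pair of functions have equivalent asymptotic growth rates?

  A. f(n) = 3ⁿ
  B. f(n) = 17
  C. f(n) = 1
B and C

Examining each function:
  A. 3ⁿ is O(3ⁿ)
  B. 17 is O(1)
  C. 1 is O(1)

Functions B and C both have the same complexity class.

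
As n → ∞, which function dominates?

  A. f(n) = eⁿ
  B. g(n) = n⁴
A

f(n) = eⁿ is O(eⁿ), while g(n) = n⁴ is O(n⁴).
Since O(eⁿ) grows faster than O(n⁴), f(n) dominates.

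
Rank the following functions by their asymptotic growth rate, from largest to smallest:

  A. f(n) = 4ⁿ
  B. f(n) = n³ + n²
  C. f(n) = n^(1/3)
A > B > C

Comparing growth rates:
A = 4ⁿ is O(4ⁿ)
B = n³ + n² is O(n³)
C = n^(1/3) is O(n^(1/3))

Therefore, the order from fastest to slowest is: A > B > C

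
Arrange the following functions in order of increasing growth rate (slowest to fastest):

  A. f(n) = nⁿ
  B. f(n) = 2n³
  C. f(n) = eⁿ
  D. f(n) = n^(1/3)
D < B < C < A

Comparing growth rates:
D = n^(1/3) is O(n^(1/3))
B = 2n³ is O(n³)
C = eⁿ is O(eⁿ)
A = nⁿ is O(nⁿ)

Therefore, the order from slowest to fastest is: D < B < C < A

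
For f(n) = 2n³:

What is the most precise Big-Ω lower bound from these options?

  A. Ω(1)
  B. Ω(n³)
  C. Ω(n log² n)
B

f(n) = 2n³ is Ω(n³).
All listed options are valid Big-Ω bounds (lower bounds),
but Ω(n³) is the tightest (largest valid bound).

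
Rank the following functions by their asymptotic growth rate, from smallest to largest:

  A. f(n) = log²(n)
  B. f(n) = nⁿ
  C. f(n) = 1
C < A < B

Comparing growth rates:
C = 1 is O(1)
A = log²(n) is O(log² n)
B = nⁿ is O(nⁿ)

Therefore, the order from slowest to fastest is: C < A < B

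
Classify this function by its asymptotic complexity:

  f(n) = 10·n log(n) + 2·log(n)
O(n log n)

The dominant term in 10·n log(n) + 2·log(n) is 10·n log(n), which is Θ(n log n).
Lower-order terms (2·log(n)) are asymptotically negligible.
Constants are absorbed, so the tightest bound is O(n log n).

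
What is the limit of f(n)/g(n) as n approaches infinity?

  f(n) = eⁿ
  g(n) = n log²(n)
∞

Since eⁿ (O(eⁿ)) grows faster than n log²(n) (O(n log² n)),
the ratio f(n)/g(n) → ∞ as n → ∞.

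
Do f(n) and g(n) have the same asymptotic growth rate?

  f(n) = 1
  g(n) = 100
True

f(n) = 1 and g(n) = 100 are both O(1).
Since they have the same asymptotic growth rate, f(n) = Θ(g(n)) is true.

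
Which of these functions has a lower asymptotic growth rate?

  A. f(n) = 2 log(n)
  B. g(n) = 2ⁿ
A

f(n) = 2 log(n) is O(log n), while g(n) = 2ⁿ is O(2ⁿ).
Since O(log n) grows slower than O(2ⁿ), f(n) is dominated.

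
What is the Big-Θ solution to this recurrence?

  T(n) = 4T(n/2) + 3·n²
Θ(n² log n)

Master Theorem: a = 4, b = 2, f(n) = 3·n².
Compute the critical exponent d = log₂(4) = 2.
Compare f(n) = Θ(n²) against n^d:
  k = 2 = d, so f(n) = Θ(n^d) — Case 2.
  Work is balanced across levels: T(n) = Θ(n^d log n) = Θ(n² log n).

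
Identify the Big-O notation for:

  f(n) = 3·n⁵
O(n⁵)

The dominant term in 3·n⁵ is 3·n⁵, which is Θ(n⁵).
Constants are absorbed, so the tightest bound is O(n⁵).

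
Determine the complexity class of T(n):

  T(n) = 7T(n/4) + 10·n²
Θ(n²)

Master Theorem: a = 7, b = 4, f(n) = 10·n².
Compute the critical exponent d = log₄(7) = 1.404.
Compare f(n) = Θ(n²) against n^d:
  k = 2 > d = 1.404, so f(n) = Ω(n^(d+ε)) — Case 3.
  Regularity: a·(n/b)^2/n^2 = a/b^2 = 7/16 < 1 ✓.
  The top-level work dominates: T(n) = Θ(f(n)) = Θ(n²).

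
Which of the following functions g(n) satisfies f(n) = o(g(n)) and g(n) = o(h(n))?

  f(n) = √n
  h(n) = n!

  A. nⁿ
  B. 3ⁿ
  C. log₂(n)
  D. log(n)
B

We need g(n) with √n = o(g(n)) and g(n) = o(n!), i.e. O(√n) ≺ g ≺ O(n!).
Check each option:
  A. nⁿ — O(nⁿ) does not grow strictly slower than h(n)
  B. 3ⁿ — O(3ⁿ) is strictly between O(√n) and O(n!) ✓
  C. log₂(n) — O(log n) does not grow strictly faster than f(n)
  D. log(n) — O(log n) does not grow strictly faster than f(n)

Only option B (3ⁿ) lies strictly between.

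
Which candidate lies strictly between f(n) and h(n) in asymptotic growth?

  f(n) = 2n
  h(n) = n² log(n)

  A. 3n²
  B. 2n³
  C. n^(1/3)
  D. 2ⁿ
A

We need g(n) with 2n = o(g(n)) and g(n) = o(n² log(n)), i.e. O(n) ≺ g ≺ O(n² log n).
Check each option:
  A. 3n² — O(n²) is strictly between O(n) and O(n² log n) ✓
  B. 2n³ — O(n³) does not grow strictly slower than h(n)
  C. n^(1/3) — O(n^(1/3)) does not grow strictly faster than f(n)
  D. 2ⁿ — O(2ⁿ) does not grow strictly slower than h(n)

Only option A (3n²) lies strictly between.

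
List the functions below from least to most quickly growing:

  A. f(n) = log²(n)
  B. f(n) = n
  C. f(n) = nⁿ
A < B < C

Comparing growth rates:
A = log²(n) is O(log² n)
B = n is O(n)
C = nⁿ is O(nⁿ)

Therefore, the order from slowest to fastest is: A < B < C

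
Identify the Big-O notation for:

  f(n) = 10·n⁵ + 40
O(n⁵)

The dominant term in 10·n⁵ + 40 is 10·n⁵, which is Θ(n⁵).
Lower-order terms (40) are asymptotically negligible.
Constants are absorbed, so the tightest bound is O(n⁵).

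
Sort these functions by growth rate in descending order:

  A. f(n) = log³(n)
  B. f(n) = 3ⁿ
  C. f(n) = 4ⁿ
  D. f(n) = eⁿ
C > B > D > A

Comparing growth rates:
C = 4ⁿ is O(4ⁿ)
B = 3ⁿ is O(3ⁿ)
D = eⁿ is O(eⁿ)
A = log³(n) is O(log³ n)

Therefore, the order from fastest to slowest is: C > B > D > A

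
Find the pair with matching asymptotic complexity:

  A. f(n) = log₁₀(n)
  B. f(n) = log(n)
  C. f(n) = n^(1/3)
A and B

Examining each function:
  A. log₁₀(n) is O(log n)
  B. log(n) is O(log n)
  C. n^(1/3) is O(n^(1/3))

Functions A and B both have the same complexity class.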